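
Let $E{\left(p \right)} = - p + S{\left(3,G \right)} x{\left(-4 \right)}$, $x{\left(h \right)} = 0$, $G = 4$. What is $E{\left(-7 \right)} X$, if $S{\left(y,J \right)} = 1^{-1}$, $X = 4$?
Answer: $28$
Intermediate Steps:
$S{\left(y,J \right)} = 1$
$E{\left(p \right)} = - p$ ($E{\left(p \right)} = - p + 1 \cdot 0 = - p + 0 = - p$)
$E{\left(-7 \right)} X = \left(-1\right) \left(-7\right) 4 = 7 \cdot 4 = 28$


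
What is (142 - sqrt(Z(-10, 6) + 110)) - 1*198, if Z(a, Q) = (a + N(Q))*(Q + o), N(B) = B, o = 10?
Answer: -56 - sqrt(46) ≈ -62.782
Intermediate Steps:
Z(a, Q) = (10 + Q)*(Q + a) (Z(a, Q) = (a + Q)*(Q + 10) = (Q + a)*(10 + Q) = (10 + Q)*(Q + a))
(142 - sqrt(Z(-10, 6) + 110)) - 1*198 = (142 - sqrt((6**2 + 10*6 + 10*(-10) + 6*(-10)) + 110)) - 1*198 = (142 - sqrt((36 + 60 - 100 - 60) + 110)) - 198 = (142 - sqrt(-64 + 110)) - 198 = (142 - sqrt(46)) - 198 = -56 - sqrt(46)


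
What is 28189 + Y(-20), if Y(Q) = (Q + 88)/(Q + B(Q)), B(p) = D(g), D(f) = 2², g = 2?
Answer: 112739/4 ≈ 28185.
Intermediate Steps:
D(f) = 4
B(p) = 4
Y(Q) = (88 + Q)/(4 + Q) (Y(Q) = (Q + 88)/(Q + 4) = (88 + Q)/(4 + Q))
28189 + Y(-20) = 28189 + (88 - 20)/(4 - 20) = 28189 + 68/(-16) = 28189 - 1/16*68 = 28189 - 17/4 = 112739/4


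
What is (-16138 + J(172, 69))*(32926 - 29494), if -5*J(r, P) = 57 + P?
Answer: -277360512/5 ≈ -5.5472e+7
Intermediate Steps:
J(r, P) = -57/5 - P/5 (J(r, P) = -(57 + P)/5 = -57/5 - P/5)
(-16138 + J(172, 69))*(32926 - 29494) = (-16138 + (-57/5 - ⅕*69))*(32926 - 29494) = (-16138 + (-57/5 - 69/5))*3432 = (-16138 - 126/5)*3432 = -80816/5*3432 = -277360512/5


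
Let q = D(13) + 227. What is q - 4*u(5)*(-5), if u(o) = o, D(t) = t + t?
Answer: 353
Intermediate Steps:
D(t) = 2*t
q = 253 (q = 2*13 + 227 = 26 + 227 = 253)
q - 4*u(5)*(-5) = 253 - 4*5*(-5) = 253 - 4*(-25) = 253 - 1*(-100) = 253 + 100 = 353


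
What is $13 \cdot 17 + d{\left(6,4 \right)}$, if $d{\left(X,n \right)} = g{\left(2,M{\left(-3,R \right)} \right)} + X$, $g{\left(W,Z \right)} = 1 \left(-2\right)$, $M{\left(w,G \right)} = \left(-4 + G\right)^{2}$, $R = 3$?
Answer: $225$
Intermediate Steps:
$g{\left(W,Z \right)} = -2$
$d{\left(X,n \right)} = -2 + X$
$13 \cdot 17 + d{\left(6,4 \right)} = 13 \cdot 17 + \left(-2 + 6\right) = 221 + 4 = 225$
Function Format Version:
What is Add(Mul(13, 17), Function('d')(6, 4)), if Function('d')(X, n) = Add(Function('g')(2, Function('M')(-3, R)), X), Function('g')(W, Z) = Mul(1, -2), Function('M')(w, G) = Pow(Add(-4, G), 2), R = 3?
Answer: 225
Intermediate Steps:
Function('g')(W, Z) = -2
Function('d')(X, n) = Add(-2, X)
Add(Mul(13, 17), Function('d')(6, 4)) = Add(Mul(13, 17), Add(-2, 6)) = Add(221, 4) = 225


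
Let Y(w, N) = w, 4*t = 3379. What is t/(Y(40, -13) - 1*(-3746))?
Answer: 3379/15144 ≈ 0.22312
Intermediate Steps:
t = 3379/4 (t = (1/4)*3379 = 3379/4 ≈ 844.75)
t/(Y(40, -13) - 1*(-3746)) = 3379/(4*(40 - 1*(-3746))) = 3379/(4*(40 + 3746)) = (3379/4)/3786 = (3379/4)*(1/3786) = 3379/15144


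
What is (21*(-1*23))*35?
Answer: -16905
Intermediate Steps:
(21*(-1*23))*35 = (21*(-23))*35 = -483*35 = -16905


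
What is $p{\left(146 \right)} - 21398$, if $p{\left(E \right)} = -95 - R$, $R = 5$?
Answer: $-21498$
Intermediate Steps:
$p{\left(E \right)} = -100$ ($p{\left(E \right)} = -95 - 5 = -100$)
$p{\left(146 \right)} - 21398 = -100 - 21398 = -21498$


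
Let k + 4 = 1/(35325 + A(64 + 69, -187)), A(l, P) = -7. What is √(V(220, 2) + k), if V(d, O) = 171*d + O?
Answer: 5*√1876929231918/35318 ≈ 193.95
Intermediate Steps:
V(d, O) = O + 171*d
k = -141271/35318 (k = -4 + 1/(35325 - 7) = -4 + 1/35318 = -141271/35318 ≈ -4.0000)
√(V(220, 2) + k) = √((2 + 171*220) - 141271/35318) = √((2 + 37620) - 141271/35318) = √(37622 - 141271/35318) = √(1328592525/35318) = 5*√1876929231918/35318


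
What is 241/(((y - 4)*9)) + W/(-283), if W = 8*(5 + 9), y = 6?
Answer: 66187/5094 ≈ 12.993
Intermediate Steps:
W = 112 (W = 8*14 = 112)
241/(((y - 4)*9)) + W/(-283) = 241/(((6 - 4)*9)) + 112/(-283) = 241/((2*9)) + 112*(-1/283) = 241/18 - 112/283 = 66187/5094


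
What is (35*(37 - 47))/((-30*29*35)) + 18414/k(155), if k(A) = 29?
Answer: 55243/87 ≈ 634.98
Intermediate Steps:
(35*(37 - 47))/((-30*29*35)) + 18414/k(155) = (35*(37 - 47))/((-30*29*35)) + 18414/29 = (35*(-10))/((-870*35)) + 18414*(1/29) = -350/(-30450) + 18414/29 = -350*(-1/30450) + 18414/29 = 1/87 + 18414/29 = 55243/87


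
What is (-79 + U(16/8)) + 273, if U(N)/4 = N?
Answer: 202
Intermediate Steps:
U(N) = 4*N
(-79 + U(16/8)) + 273 = (-79 + 4*(16/8)) + 273 = (-79 + 4*(16*(⅛))) + 273 = (-79 + 4*2) + 273 = (-79 + 8) + 273 = -71 + 273 = 202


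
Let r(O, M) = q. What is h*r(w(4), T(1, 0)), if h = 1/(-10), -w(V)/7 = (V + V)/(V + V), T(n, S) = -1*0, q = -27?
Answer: 27/10 ≈ 2.7000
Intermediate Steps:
T(n, S) = 0
w(V) = -7 (w(V) = -7*(V + V)/(V + V) = -7*2*V/(2*V) = -7*2*V*1/(2*V) = -7*1 = -7)
r(O, M) = -27
h = -1/10 (h = 1*(-1/10) = -1/10 ≈ -0.10000)
h*r(w(4), T(1, 0)) = -1/10*(-27) = 27/10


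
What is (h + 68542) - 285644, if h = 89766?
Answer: -127336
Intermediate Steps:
(h + 68542) - 285644 = (89766 + 68542) - 285644 = 158308 - 285644 = -127336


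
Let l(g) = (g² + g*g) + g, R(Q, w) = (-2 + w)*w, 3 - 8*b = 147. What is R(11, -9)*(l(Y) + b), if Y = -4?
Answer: 990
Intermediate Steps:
b = -18 (b = 3/8 - ⅛*147 = 3/8 - 147/8 = -18)
R(Q, w) = w*(-2 + w)
l(g) = g + 2*g² (l(g) = (g² + g²) + g = 2*g² + g = g + 2*g²)
R(11, -9)*(l(Y) + b) = (-9*(-2 - 9))*(-4*(1 + 2*(-4)) - 18) = (-9*(-11))*(-4*(1 - 8) - 18) = 99*(-4*(-7) - 18) = 99*(28 - 18) = 99*10 = 990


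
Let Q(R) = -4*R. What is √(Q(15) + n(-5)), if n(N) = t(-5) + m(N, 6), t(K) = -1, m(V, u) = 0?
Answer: I*√61 ≈ 7.8102*I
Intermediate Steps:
n(N) = -1 (n(N) = -1 + 0 = -1)
√(Q(15) + n(-5)) = √(-4*15 - 1) = √(-60 - 1) = √(-61) = I*√61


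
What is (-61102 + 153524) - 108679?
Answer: -16257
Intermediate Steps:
(-61102 + 153524) - 108679 = 92422 - 108679 = -16257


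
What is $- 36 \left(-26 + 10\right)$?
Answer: $576$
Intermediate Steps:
$- 36 \left(-26 + 10\right) = \left(-36\right) \left(-16\right) = 576$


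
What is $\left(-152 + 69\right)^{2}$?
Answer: $6889$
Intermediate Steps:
$\left(-152 + 69\right)^{2} = \left(-83\right)^{2} = 6889$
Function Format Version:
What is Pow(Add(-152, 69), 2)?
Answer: 6889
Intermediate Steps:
Pow(Add(-152, 69), 2) = Pow(-83, 2) = 6889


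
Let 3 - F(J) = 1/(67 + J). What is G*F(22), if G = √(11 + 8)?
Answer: 266*√19/89 ≈ 13.028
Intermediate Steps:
F(J) = 3 - 1/(67 + J)
G = √19 ≈ 4.3589
G*F(22) = √19*((200 + 3*22)/(67 + 22)) = √19*((200 + 66)/89) = √19*((1/89)*266) = √19*(266/89) = 266*√19/89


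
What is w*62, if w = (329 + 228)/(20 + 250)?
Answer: 17267/135 ≈ 127.90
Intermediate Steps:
w = 557/270 ≈ 2.0630
w*62 = (557/270)*62 = 17267/135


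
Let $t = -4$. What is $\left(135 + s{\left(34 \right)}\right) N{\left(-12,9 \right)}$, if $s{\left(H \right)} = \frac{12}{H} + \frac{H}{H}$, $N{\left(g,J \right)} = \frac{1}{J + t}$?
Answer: $\frac{2318}{85} \approx 27.271$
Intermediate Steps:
$N{\left(g,J \right)} = \frac{1}{-4 + J}$ ($N{\left(g,J \right)} = \frac{1}{J - 4} = \frac{1}{-4 + J}$)
$s{\left(H \right)} = 1 + \frac{12}{H}$ ($s{\left(H \right)} = \frac{12}{H} + 1 = 1 + \frac{12}{H}$)
$\left(135 + s{\left(34 \right)}\right) N{\left(-12,9 \right)} = \frac{135 + \frac{12 + 34}{34}}{-4 + 9} = \frac{135 + \frac{1}{34} \cdot 46}{5} = \left(135 + \frac{23}{17}\right) \frac{1}{5} = \frac{2318}{17} \cdot \frac{1}{5} = \frac{2318}{85}$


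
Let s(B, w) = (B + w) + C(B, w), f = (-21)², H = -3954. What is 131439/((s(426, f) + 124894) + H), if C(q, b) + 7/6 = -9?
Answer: 788634/730781 ≈ 1.0792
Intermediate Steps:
C(q, b) = -61/6 (C(q, b) = -7/6 - 9 = -61/6)
f = 441
s(B, w) = -61/6 + B + w (s(B, w) = (B + w) - 61/6 = -61/6 + B + w)
131439/((s(426, f) + 124894) + H) = 131439/(((-61/6 + 426 + 441) + 124894) - 3954) = 131439/((5141/6 + 124894) - 3954) = 131439/(754505/6 - 3954) = 131439/(730781/6) = 131439*(6/730781) = 788634/730781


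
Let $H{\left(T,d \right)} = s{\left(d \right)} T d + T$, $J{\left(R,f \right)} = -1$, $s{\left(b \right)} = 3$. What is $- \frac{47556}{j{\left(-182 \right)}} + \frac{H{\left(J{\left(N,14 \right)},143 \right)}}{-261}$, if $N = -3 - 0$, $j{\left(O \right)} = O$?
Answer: $\frac{6245188}{23751} \approx 262.94$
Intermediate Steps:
$N = -3$ ($N = -3 + 0 = -3$)
$H{\left(T,d \right)} = T + 3 T d$ ($H{\left(T,d \right)} = 3 T d + T = T + 3 T d$)
$- \frac{47556}{j{\left(-182 \right)}} + \frac{H{\left(J{\left(N,14 \right)},143 \right)}}{-261} = - \frac{47556}{-182} + \frac{\left(-1\right) \left(1 + 3 \cdot 143\right)}{-261} = \left(-47556\right) \left(- \frac{1}{182}\right) + - (1 + 429) \left(- \frac{1}{261}\right) = \frac{23778}{91} + \left(-1\right) 430 \left(- \frac{1}{261}\right) = \frac{23778}{91} - - \frac{430}{261} = \frac{23778}{91} + \frac{430}{261} = \frac{6245188}{23751}$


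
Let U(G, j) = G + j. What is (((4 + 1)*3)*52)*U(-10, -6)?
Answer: -12480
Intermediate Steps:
(((4 + 1)*3)*52)*U(-10, -6) = (((4 + 1)*3)*52)*(-10 - 6) = ((5*3)*52)*(-16) = (15*52)*(-16) = 780*(-16) = -12480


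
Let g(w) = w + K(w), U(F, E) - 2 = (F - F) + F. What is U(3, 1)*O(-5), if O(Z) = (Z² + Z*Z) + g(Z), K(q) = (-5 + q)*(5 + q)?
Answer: 225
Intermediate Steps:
U(F, E) = 2 + F (U(F, E) = 2 + ((F - F) + F) = 2 + (0 + F) = 2 + F)
g(w) = -25 + w + w² (g(w) = w + (-25 + w²) = -25 + w + w²)
O(Z) = -25 + Z + 3*Z² (O(Z) = (Z² + Z*Z) + (-25 + Z + Z²) = (Z² + Z²) + (-25 + Z + Z²) = 2*Z² + (-25 + Z + Z²) = -25 + Z + 3*Z²)
U(3, 1)*O(-5) = (2 + 3)*(-25 - 5 + 3*(-5)²) = 5*(-25 - 5 + 3*25) = 5*(-25 - 5 + 75) = 5*45 = 225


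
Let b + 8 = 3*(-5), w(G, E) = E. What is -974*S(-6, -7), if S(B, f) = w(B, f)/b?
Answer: -6818/23 ≈ -296.43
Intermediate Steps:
b = -23 (b = -8 + 3*(-5) = -8 - 15 = -23)
S(B, f) = -f/23 (S(B, f) = f/(-23) = f*(-1/23) = -f/23)
-974*S(-6, -7) = -(-974)*(-7)/23 = -974*7/23 = -6818/23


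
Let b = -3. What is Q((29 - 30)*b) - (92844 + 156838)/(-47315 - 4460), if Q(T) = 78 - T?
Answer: 4132807/51775 ≈ 79.822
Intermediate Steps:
Q((29 - 30)*b) - (92844 + 156838)/(-47315 - 4460) = (78 - (29 - 30)*(-3)) - (92844 + 156838)/(-47315 - 4460) = (78 - (-1)*(-3)) - 249682/(-51775) = (78 - 1*3) - 249682*(-1)/51775 = (78 - 3) - 1*(-249682/51775) = 75 + 249682/51775 = 4132807/51775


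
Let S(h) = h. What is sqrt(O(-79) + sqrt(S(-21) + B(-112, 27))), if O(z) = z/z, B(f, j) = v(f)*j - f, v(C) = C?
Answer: sqrt(1 + I*sqrt(2933)) ≈ 5.252 + 5.1559*I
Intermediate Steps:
B(f, j) = -f + f*j (B(f, j) = f*j - f = -f + f*j)
O(z) = 1
sqrt(O(-79) + sqrt(S(-21) + B(-112, 27))) = sqrt(1 + sqrt(-21 - 112*(-1 + 27))) = sqrt(1 + sqrt(-21 - 112*26)) = sqrt(1 + sqrt(-21 - 2912)) = sqrt(1 + sqrt(-2933)) = sqrt(1 + I*sqrt(2933))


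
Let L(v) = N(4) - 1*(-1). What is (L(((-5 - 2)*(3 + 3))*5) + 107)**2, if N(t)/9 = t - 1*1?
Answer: 18225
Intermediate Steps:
N(t) = -9 + 9*t (N(t) = 9*(t - 1*1) = 9*(t - 1) = 9*(-1 + t) = -9 + 9*t)
L(v) = 28 (L(v) = (-9 + 9*4) - 1*(-1) = (-9 + 36) + 1 = 27 + 1 = 28)
(L(((-5 - 2)*(3 + 3))*5) + 107)**2 = (28 + 107)**2 = 135**2 = 18225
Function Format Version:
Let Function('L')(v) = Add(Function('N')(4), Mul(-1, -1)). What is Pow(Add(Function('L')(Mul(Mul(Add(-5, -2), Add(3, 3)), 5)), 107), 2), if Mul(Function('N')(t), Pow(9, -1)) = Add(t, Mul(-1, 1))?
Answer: 18225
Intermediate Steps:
Function('N')(t) = Add(-9, Mul(9, t)) (Function('N')(t) = Mul(9, Add(t, Mul(-1, 1))) = Mul(9, Add(t, -1)) = Mul(9, Add(-1, t)) = Add(-9, Mul(9, t)))
Function('L')(v) = 28 (Function('L')(v) = Add(Add(-9, Mul(9, 4)), Mul(-1, -1)) = Add(Add(-9, 36), 1) = Add(27, 1) = 28)
Pow(Add(Function('L')(Mul(Mul(Add(-5, -2), Add(3, 3)), 5)), 107), 2) = Pow(Add(28, 107), 2) = Pow(135, 2) = 18225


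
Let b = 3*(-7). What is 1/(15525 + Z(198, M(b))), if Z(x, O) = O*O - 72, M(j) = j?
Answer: 1/15894 ≈ 6.2917e-5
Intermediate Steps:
b = -21
Z(x, O) = -72 + O**2 (Z(x, O) = O**2 - 72 = -72 + O**2)
1/(15525 + Z(198, M(b))) = 1/(15525 + (-72 + (-21)**2)) = 1/(15525 + (-72 + 441)) = 1/(15525 + 369) = 1/15894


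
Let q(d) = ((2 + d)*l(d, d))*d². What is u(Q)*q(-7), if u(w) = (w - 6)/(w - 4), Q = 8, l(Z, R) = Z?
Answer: 1715/2 ≈ 857.50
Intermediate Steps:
q(d) = d³*(2 + d) (q(d) = ((2 + d)*d)*d² = (d*(2 + d))*d² = d³*(2 + d))
u(w) = (-6 + w)/(-4 + w)
u(Q)*q(-7) = ((-6 + 8)/(-4 + 8))*((-7)³*(2 - 7)) = (2/4)*(-343*(-5)) = ((¼)*2)*1715 = (½)*1715 = 1715/2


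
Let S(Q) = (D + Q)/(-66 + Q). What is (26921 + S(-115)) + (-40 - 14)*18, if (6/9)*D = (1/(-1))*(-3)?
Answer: 9393759/362 ≈ 25950.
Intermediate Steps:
D = 9/2 (D = 3*((1/(-1))*(-3))/2 = 3*((1*(-1))*(-3))/2 = 3*(-1*(-3))/2 = (3/2)*3 = 9/2 ≈ 4.5000)
S(Q) = (9/2 + Q)/(-66 + Q)
(26921 + S(-115)) + (-40 - 14)*18 = (26921 + (9/2 - 115)/(-66 - 115)) + (-40 - 14)*18 = (26921 - 221/2/(-181)) - 54*18 = (26921 - 1/181*(-221/2)) - 972 = (26921 + 221/362) - 972 = 9745623/362 - 972 = 9393759/362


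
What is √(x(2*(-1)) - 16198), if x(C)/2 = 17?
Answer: 6*I*√449 ≈ 127.14*I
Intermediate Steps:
x(C) = 34 (x(C) = 2*17 = 34)
√(x(2*(-1)) - 16198) = √(34 - 16198) = √(-16164) = 6*I*√449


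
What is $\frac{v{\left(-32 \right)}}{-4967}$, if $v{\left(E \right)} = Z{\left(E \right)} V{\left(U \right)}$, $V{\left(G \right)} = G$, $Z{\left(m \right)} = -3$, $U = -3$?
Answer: $- \frac{9}{4967} \approx -0.001812$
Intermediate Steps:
$v{\left(E \right)} = 9$ ($v{\left(E \right)} = \left(-3\right) \left(-3\right) = 9$)
$\frac{v{\left(-32 \right)}}{-4967} = \frac{9}{-4967} = 9 \left(- \frac{1}{4967}\right) = - \frac{9}{4967}$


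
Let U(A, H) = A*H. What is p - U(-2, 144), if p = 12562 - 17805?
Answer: -4955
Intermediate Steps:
p = -5243
p - U(-2, 144) = -5243 - (-2)*144 = -5243 - 1*(-288) = -5243 + 288 = -4955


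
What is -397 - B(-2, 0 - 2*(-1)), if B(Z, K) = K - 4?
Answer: -395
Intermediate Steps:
B(Z, K) = -4 + K
-397 - B(-2, 0 - 2*(-1)) = -397 - (-4 + (0 - 2*(-1))) = -397 - (-4 + (0 + 2)) = -397 - (-4 + 2) = -397 - 1*(-2) = -397 + 2 = -395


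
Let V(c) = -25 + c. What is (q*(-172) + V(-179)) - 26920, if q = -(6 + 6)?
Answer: -25060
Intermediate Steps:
q = -12 (q = -1*12 = -12)
(q*(-172) + V(-179)) - 26920 = (-12*(-172) + (-25 - 179)) - 26920 = (2064 - 204) - 26920 = 1860 - 26920 = -25060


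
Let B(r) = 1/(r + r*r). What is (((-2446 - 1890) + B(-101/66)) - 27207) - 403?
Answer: -112924754/3535 ≈ -31945.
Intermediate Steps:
B(r) = 1/(r + r²)
(((-2446 - 1890) + B(-101/66)) - 27207) - 403 = (((-2446 - 1890) + 1/(((-101/66))*(1 - 101/66))) - 27207) - 403 = ((-4336 + 1/(((-101*1/66))*(1 - 101*1/66))) - 27207) - 403 = ((-4336 + 1/((-101/66)*(1 - 101/66))) - 27207) - 403 = ((-4336 - 66/(101*(-35/66))) - 27207) - 403 = ((-4336 - 66/101*(-66/35)) - 27207) - 403 = ((-4336 + 4356/3535) - 27207) - 403 = (-15323404/3535 - 27207) - 403 = -111500149/3535 - 403 = -112924754/3535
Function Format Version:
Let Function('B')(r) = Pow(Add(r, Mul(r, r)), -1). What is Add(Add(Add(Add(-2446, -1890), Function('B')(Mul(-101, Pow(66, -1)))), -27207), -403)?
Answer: Rational(-112924754, 3535) ≈ -31945.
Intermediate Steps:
Function('B')(r) = Pow(Add(r, Pow(r, 2)), -1)
Add(Add(Add(Add(-2446, -1890), Function('B')(Mul(-101, Pow(66, -1)))), -27207), -403) = Add(Add(Add(Add(-2446, -1890), Mul(Pow(Mul(-101, Pow(66, -1)), -1), Pow(Add(1, Mul(-101, Pow(66, -1))), -1))), -27207), -403) = Add(Add(Add(-4336, Mul(Pow(Mul(-101, Rational(1, 66)), -1), Pow(Add(1, Mul(-101, Rational(1, 66))), -1))), -27207), -403) = Add(Add(Add(-4336, Mul(Pow(Rational(-101, 66), -1), Pow(Add(1, Rational(-101, 66)), -1))), -27207), -403) = Add(Add(Add(-4336, Mul(Rational(-66, 101), Pow(Rational(-35, 66), -1))), -27207), -403) = Add(Add(Add(-4336, Mul(Rational(-66, 101), Rational(-66, 35))), -27207), -403) = Add(Add(Add(-4336, Rational(4356, 3535)), -27207), -403) = Add(Add(Rational(-15323404, 3535), -27207), -403) = Add(Rational(-111500149, 3535), -403) = Rational(-112924754, 3535)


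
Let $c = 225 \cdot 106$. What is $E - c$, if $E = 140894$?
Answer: $117044$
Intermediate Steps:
$c = 23850$
$E - c = 140894 - 23850 = 117044$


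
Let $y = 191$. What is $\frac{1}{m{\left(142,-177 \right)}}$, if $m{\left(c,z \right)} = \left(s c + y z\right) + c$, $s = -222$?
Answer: $- \frac{1}{65189} \approx -1.534 \cdot 10^{-5}$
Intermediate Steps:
$m{\left(c,z \right)} = - 221 c + 191 z$ ($m{\left(c,z \right)} = \left(- 222 c + 191 z\right) + c = - 221 c + 191 z$)
$\frac{1}{m{\left(142,-177 \right)}} = \frac{1}{\left(-221\right) 142 + 191 \left(-177\right)} = \frac{1}{-31382 - 33807} = \frac{1}{-65189} = - \frac{1}{65189}$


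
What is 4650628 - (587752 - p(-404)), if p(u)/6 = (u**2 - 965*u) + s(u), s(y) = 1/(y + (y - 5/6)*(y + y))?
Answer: 3617236509273/490052 ≈ 7.3813e+6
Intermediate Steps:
s(y) = 1/(y + 2*y*(-5/6 + y)) (s(y) = 1/(y + (y - 5*1/6)*(2*y)) = 1/(y + (y - 5/6)*(2*y)) = 1/(y + (-5/6 + y)*(2*y)) = 1/(y + 2*y*(-5/6 + y)))
p(u) = -5790*u + 6*u**2 + 9/(u*(-1 + 3*u)) (p(u) = 6*((u**2 - 965*u) + 3/(2*u*(-1 + 3*u))) = 6*(u**2 - 965*u + 3/(2*u*(-1 + 3*u))) = -5790*u + 6*u**2 + 9/(u*(-1 + 3*u)))
4650628 - (587752 - p(-404)) = 4650628 - (587752 - 3*(3 + 2*(-404)**2*(-1 + 3*(-404))*(-965 - 404))/((-404)*(-1 + 3*(-404)))) = 4650628 - (587752 - 3*(-1)*(3 + 2*163216*(-1 - 1212)*(-1369))/(404*(-1 - 1212))) = 4650628 - (587752 - 3*(-1)*(3 + 2*163216*(-1213)*(-1369))/(404*(-1213))) = 4650628 - (587752 - 3*(-1)*(-1)*(3 + 542071999904)/(404*1213)) = 4650628 - (587752 - 3*(-1)*(-1)*542071999907/(404*1213)) = 4650628 - (587752 - 1*1626215999721/490052) = 4650628 - (587752 - 1626215999721/490052) = 4650628 - 1*(-1338186956617/490052) = 4650628 + 1338186956617/490052 = 3617236509273/490052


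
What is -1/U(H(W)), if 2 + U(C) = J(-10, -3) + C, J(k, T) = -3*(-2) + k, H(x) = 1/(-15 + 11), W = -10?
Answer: 4/25 ≈ 0.16000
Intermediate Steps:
H(x) = -¼ (H(x) = 1/(-4) = -¼)
J(k, T) = 6 + k
U(C) = -6 + C (U(C) = -2 + ((6 - 10) + C) = -2 + (-4 + C) = -6 + C)
-1/U(H(W)) = -1/(-6 - ¼) = -1/(-25/4) = -1*(-4/25) = 4/25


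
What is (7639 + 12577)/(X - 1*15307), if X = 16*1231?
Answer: 152/33 ≈ 4.6061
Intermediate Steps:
X = 19696
(7639 + 12577)/(X - 1*15307) = (7639 + 12577)/(19696 - 1*15307) = 20216/(19696 - 15307) = 20216/4389 = 20216*(1/4389) = 152/33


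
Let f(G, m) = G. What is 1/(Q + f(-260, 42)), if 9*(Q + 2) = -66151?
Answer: -9/68509 ≈ -0.00013137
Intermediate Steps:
Q = -66169/9 (Q = -2 + (⅑)*(-66151) = -2 - 66151/9 = -66169/9 ≈ -7352.1)
1/(Q + f(-260, 42)) = 1/(-66169/9 - 260) = 1/(-68509/9) = -9/68509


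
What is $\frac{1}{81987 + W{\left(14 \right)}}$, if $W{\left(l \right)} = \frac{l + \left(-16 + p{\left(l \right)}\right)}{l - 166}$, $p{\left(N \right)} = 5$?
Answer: $\frac{152}{12462021} \approx 1.2197 \cdot 10^{-5}$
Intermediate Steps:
$W{\left(l \right)} = \frac{-11 + l}{-166 + l}$ ($W{\left(l \right)} = \frac{l + \left(-16 + 5\right)}{l - 166} = \frac{l - 11}{-166 + l} = \frac{-11 + l}{-166 + l}$)
$\frac{1}{81987 + W{\left(14 \right)}} = \frac{1}{81987 + \frac{-11 + 14}{-166 + 14}} = \frac{1}{81987 + \frac{1}{-152} \cdot 3} = \frac{1}{81987 - \frac{3}{152}} = \frac{1}{\frac{12462021}{152}} = \frac{152}{12462021}$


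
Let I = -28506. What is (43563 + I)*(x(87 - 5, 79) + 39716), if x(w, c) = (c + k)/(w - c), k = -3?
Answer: 598385256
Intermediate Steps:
x(w, c) = (-3 + c)/(w - c) (x(w, c) = (c - 3)/(w - c) = (-3 + c)/(w - c))
(43563 + I)*(x(87 - 5, 79) + 39716) = (43563 - 28506)*((3 - 1*79)/(79 - (87 - 5)) + 39716) = 15057*((3 - 79)/(79 - 1*82) + 39716) = 15057*(-76/(79 - 82) + 39716) = 15057*(-76/(-3) + 39716) = 15057*(-⅓*(-76) + 39716) = 15057*(76/3 + 39716) = 15057*(119224/3) = 598385256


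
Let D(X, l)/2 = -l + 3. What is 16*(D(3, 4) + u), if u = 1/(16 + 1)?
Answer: -528/17 ≈ -31.059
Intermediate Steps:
u = 1/17 ≈ 0.058824
D(X, l) = 6 - 2*l (D(X, l) = 2*(-l + 3) = 2*(3 - l) = 6 - 2*l)
16*(D(3, 4) + u) = 16*((6 - 2*4) + 1/17) = 16*((6 - 8) + 1/17) = 16*(-2 + 1/17) = 16*(-33/17) = -528/17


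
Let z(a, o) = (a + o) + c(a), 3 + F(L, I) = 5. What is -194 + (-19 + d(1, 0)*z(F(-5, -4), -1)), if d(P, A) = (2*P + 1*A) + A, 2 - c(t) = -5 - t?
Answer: -193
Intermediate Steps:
c(t) = 7 + t (c(t) = 2 - (-5 - t) = 2 + (5 + t) = 7 + t)
F(L, I) = 2 (F(L, I) = -3 + 5 = 2)
z(a, o) = 7 + o + 2*a (z(a, o) = (a + o) + (7 + a) = 7 + o + 2*a)
d(P, A) = 2*A + 2*P (d(P, A) = (2*P + A) + A = (A + 2*P) + A = 2*A + 2*P)
-194 + (-19 + d(1, 0)*z(F(-5, -4), -1)) = -194 + (-19 + (2*0 + 2*1)*(7 - 1 + 2*2)) = -194 + (-19 + (0 + 2)*(7 - 1 + 4)) = -194 + (-19 + 2*10) = -194 + (-19 + 20) = -194 + 1 = -193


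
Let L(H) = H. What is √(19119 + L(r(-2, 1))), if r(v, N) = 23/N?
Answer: √19142 ≈ 138.35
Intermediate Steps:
√(19119 + L(r(-2, 1))) = √(19119 + 23/1) = √(19119 + 23*1) = √(19119 + 23) = √19142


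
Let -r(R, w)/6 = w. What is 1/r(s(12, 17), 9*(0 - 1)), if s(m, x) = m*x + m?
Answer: 1/54 ≈ 0.018519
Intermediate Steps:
s(m, x) = m + m*x
r(R, w) = -6*w
1/r(s(12, 17), 9*(0 - 1)) = 1/(-54*(0 - 1)) = 1/(-54*(-1)) = 1/(-6*(-9)) = 1/54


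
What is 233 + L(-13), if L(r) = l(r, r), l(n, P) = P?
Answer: 220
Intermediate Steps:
L(r) = r
233 + L(-13) = 233 - 13 = 220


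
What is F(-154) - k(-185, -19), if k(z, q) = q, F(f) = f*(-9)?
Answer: 1405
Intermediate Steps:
F(f) = -9*f
F(-154) - k(-185, -19) = -9*(-154) - 1*(-19) = 1386 + 19 = 1405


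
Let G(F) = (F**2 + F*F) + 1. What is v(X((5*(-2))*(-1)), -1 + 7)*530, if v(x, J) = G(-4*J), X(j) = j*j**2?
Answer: 611090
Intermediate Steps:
X(j) = j**3
G(F) = 1 + 2*F**2 (G(F) = (F**2 + F**2) + 1 = 2*F**2 + 1 = 1 + 2*F**2)
v(x, J) = 1 + 32*J**2 (v(x, J) = 1 + 2*(-4*J)**2 = 1 + 2*(16*J**2) = 1 + 32*J**2)
v(X((5*(-2))*(-1)), -1 + 7)*530 = (1 + 32*(-1 + 7)**2)*530 = (1 + 32*6**2)*530 = (1 + 32*36)*530 = (1 + 1152)*530 = 1153*530 = 611090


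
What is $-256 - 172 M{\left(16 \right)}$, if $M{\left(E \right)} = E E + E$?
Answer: $-47040$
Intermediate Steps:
$M{\left(E \right)} = E + E^{2}$ ($M{\left(E \right)} = E^{2} + E = E + E^{2}$)
$-256 - 172 M{\left(16 \right)} = -256 - 172 \cdot 16 \left(1 + 16\right) = -256 - 172 \cdot 16 \cdot 17 = -256 - 46784 = -47040$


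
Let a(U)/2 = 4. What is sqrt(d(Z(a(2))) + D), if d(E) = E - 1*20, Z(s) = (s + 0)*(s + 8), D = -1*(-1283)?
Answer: sqrt(1391) ≈ 37.296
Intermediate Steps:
D = 1283
a(U) = 8 (a(U) = 2*4 = 8)
Z(s) = s*(8 + s)
d(E) = -20 + E (d(E) = E - 20 = -20 + E)
sqrt(d(Z(a(2))) + D) = sqrt((-20 + 8*(8 + 8)) + 1283) = sqrt((-20 + 8*16) + 1283) = sqrt((-20 + 128) + 1283) = sqrt(108 + 1283) = sqrt(1391)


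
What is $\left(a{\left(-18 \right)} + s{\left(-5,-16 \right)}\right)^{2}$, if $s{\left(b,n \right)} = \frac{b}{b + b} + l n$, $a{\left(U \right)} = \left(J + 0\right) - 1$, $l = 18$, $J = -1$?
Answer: $\frac{335241}{4} \approx 83810.0$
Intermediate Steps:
$a{\left(U \right)} = -2$ ($a{\left(U \right)} = \left(-1 + 0\right) - 1 = -1 - 1 = -2$)
$s{\left(b,n \right)} = \frac{1}{2} + 18 n$ ($s{\left(b,n \right)} = \frac{b}{b + b} + 18 n = \frac{b}{2 b} + 18 n = \frac{1}{2 b} b + 18 n = \frac{1}{2} + 18 n$)
$\left(a{\left(-18 \right)} + s{\left(-5,-16 \right)}\right)^{2} = \left(-2 + \left(\frac{1}{2} + 18 \left(-16\right)\right)\right)^{2} = \left(-2 + \left(\frac{1}{2} - 288\right)\right)^{2} = \left(-2 - \frac{575}{2}\right)^{2} = \left(- \frac{579}{2}\right)^{2} = \frac{335241}{4}$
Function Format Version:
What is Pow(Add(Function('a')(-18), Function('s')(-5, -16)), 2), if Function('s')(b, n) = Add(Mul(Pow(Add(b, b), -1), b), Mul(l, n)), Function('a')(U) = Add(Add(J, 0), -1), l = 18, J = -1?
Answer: Rational(335241, 4) ≈ 83810.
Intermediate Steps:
Function('a')(U) = -2 (Function('a')(U) = Add(Add(-1, 0), -1) = Add(-1, -1) = -2)
Function('s')(b, n) = Add(Rational(1, 2), Mul(18, n)) (Function('s')(b, n) = Add(Mul(Pow(Add(b, b), -1), b), Mul(18, n)) = Add(Mul(Pow(Mul(2, b), -1), b), Mul(18, n)) = Add(Mul(Mul(Rational(1, 2), Pow(b, -1)), b), Mul(18, n)) = Add(Rational(1, 2), Mul(18, n)))
Pow(Add(Function('a')(-18), Function('s')(-5, -16)), 2) = Pow(Add(-2, Add(Rational(1, 2), Mul(18, -16))), 2) = Pow(Add(-2, Add(Rational(1, 2), -288)), 2) = Pow(Add(-2, Rational(-575, 2)), 2) = Pow(Rational(-579, 2), 2) = Rational(335241, 4)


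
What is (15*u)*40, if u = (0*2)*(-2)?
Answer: 0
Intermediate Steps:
u = 0 (u = 0*(-2) = 0)
(15*u)*40 = (15*0)*40 = 0*40 = 0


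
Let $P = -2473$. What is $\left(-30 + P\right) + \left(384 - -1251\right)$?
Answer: $-868$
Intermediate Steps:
$\left(-30 + P\right) + \left(384 - -1251\right) = \left(-30 - 2473\right) + \left(384 - -1251\right) = -2503 + \left(384 + 1251\right) = -2503 + 1635 = -868$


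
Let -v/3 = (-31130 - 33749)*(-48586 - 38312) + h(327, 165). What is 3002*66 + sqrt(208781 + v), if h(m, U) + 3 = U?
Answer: 198132 + I*sqrt(16913357731) ≈ 1.9813e+5 + 1.3005e+5*I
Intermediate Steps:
h(m, U) = -3 + U
v = -16913566512 (v = -3*((-31130 - 33749)*(-48586 - 38312) + (-3 + 165)) = -3*(-64879*(-86898) + 162) = -3*(5637855342 + 162) = -3*5637855504 = -16913566512)
3002*66 + sqrt(208781 + v) = 3002*66 + sqrt(208781 - 16913566512) = 198132 + sqrt(-16913357731) = 198132 + I*sqrt(16913357731)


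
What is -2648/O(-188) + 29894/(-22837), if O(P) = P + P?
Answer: 6154029/1073339 ≈ 5.7335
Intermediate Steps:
O(P) = 2*P
-2648/O(-188) + 29894/(-22837) = -2648/(2*(-188)) + 29894/(-22837) = -2648/(-376) + 29894*(-1/22837) = -2648*(-1/376) - 29894/22837 = 331/47 - 29894/22837 = 6154029/1073339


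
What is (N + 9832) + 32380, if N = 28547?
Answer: 70759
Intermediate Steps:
(N + 9832) + 32380 = (28547 + 9832) + 32380 = 38379 + 32380 = 70759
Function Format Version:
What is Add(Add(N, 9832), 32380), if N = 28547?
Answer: 70759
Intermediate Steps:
Add(Add(N, 9832), 32380) = Add(Add(28547, 9832), 32380) = Add(38379, 32380) = 70759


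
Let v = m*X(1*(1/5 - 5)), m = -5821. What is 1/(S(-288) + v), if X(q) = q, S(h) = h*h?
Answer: 5/554424 ≈ 9.0184e-6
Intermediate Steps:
S(h) = h**2
v = 139704/5 (v = -5821*(1/5 - 5) = -5821*(-24)/5 = -5821*(-24/5) = 139704/5 ≈ 27941.)
1/(S(-288) + v) = 1/((-288)**2 + 139704/5) = 1/(82944 + 139704/5) = 1/(554424/5) = 5/554424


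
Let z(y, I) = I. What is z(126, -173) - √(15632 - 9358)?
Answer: -173 - √6274 ≈ -252.21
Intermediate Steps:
z(126, -173) - √(15632 - 9358) = -173 - √(15632 - 9358) = -173 - √6274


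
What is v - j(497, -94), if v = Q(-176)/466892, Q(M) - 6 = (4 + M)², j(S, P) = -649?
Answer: 151521249/233446 ≈ 649.06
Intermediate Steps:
Q(M) = 6 + (4 + M)²
v = 14795/233446 (v = (6 + (4 - 176)²)/466892 = (6 + (-172)²)*(1/466892) = (6 + 29584)*(1/466892) = 29590*(1/466892) = 14795/233446 ≈ 0.063377)
v - j(497, -94) = 14795/233446 - 1*(-649) = 14795/233446 + 649 = 151521249/233446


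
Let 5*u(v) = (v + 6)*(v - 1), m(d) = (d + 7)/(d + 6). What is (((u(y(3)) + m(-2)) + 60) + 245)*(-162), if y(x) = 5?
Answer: -510381/10 ≈ -51038.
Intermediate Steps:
m(d) = (7 + d)/(6 + d)
u(v) = (-1 + v)*(6 + v)/5 (u(v) = ((v + 6)*(v - 1))/5 = ((6 + v)*(-1 + v))/5 = ((-1 + v)*(6 + v))/5 = (-1 + v)*(6 + v)/5)
(((u(y(3)) + m(-2)) + 60) + 245)*(-162) = ((((-6/5 + 5 + (⅕)*5²) + (7 - 2)/(6 - 2)) + 60) + 245)*(-162) = ((((-6/5 + 5 + (⅕)*25) + 5/4) + 60) + 245)*(-162) = ((((-6/5 + 5 + 5) + (¼)*5) + 60) + 245)*(-162) = (((44/5 + 5/4) + 60) + 245)*(-162) = ((201/20 + 60) + 245)*(-162) = (1401/20 + 245)*(-162) = (6301/20)*(-162) = -510381/10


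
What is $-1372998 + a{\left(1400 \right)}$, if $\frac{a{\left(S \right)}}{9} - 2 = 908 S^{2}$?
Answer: $16015747020$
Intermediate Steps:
$a{\left(S \right)} = 18 + 8172 S^{2}$ ($a{\left(S \right)} = 18 + 9 \cdot 908 S^{2} = 18 + 8172 S^{2}$)
$-1372998 + a{\left(1400 \right)} = -1372998 + \left(18 + 8172 \cdot 1400^{2}\right) = -1372998 + \left(18 + 8172 \cdot 1960000\right) = -1372998 + \left(18 + 16017120000\right) = -1372998 + 16017120018 = 16015747020$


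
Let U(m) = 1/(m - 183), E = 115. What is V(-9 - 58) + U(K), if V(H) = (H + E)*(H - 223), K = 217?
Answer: -473279/34 ≈ -13920.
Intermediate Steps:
V(H) = (-223 + H)*(115 + H) (V(H) = (H + 115)*(H - 223) = (115 + H)*(-223 + H) = (-223 + H)*(115 + H))
U(m) = 1/(-183 + m)
V(-9 - 58) + U(K) = (-25645 + (-9 - 58)² - 108*(-9 - 58)) + 1/(-183 + 217) = (-25645 + (-67)² - 108*(-67)) + 1/34 = (-25645 + 4489 + 7236) + 1/34 = -13920 + 1/34 = -473279/34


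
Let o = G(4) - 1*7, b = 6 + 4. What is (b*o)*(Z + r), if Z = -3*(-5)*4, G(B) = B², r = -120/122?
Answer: 324000/61 ≈ 5311.5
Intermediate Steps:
r = -60/61 (r = -120*1/122 = -60/61 ≈ -0.98361)
Z = 60 (Z = 15*4 = 60)
b = 10
o = 9 (o = 4² - 1*7 = 16 - 7 = 9)
(b*o)*(Z + r) = (10*9)*(60 - 60/61) = 90*(3600/61) = 324000/61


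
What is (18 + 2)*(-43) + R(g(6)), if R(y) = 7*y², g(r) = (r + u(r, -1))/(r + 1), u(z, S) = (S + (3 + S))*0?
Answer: -5984/7 ≈ -854.86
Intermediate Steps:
u(z, S) = 0 (u(z, S) = (3 + 2*S)*0 = 0)
g(r) = r/(1 + r) (g(r) = (r + 0)/(r + 1) = r/(1 + r))
(18 + 2)*(-43) + R(g(6)) = (18 + 2)*(-43) + 7*(6/(1 + 6))² = 20*(-43) + 7*(6/7)² = -860 + 7*(6*(⅐))² = -860 + 7*(6/7)² = -860 + 7*(36/49) = -860 + 36/7 = -5984/7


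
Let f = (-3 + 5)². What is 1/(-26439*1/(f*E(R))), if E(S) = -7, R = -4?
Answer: 4/3777 ≈ 0.0010590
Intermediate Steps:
f = 4 (f = 2² = 4)
1/(-26439*1/(f*E(R))) = 1/(-26439/((-7*4))) = 1/(-26439/(-28)) = 1/(-26439*(-1/28)) = 1/(3777/4) = 4/3777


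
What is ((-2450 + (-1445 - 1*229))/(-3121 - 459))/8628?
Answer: 1031/7722060 ≈ 0.00013351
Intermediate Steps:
((-2450 + (-1445 - 1*229))/(-3121 - 459))/8628 = ((-2450 + (-1445 - 229))/(-3580))*(1/8628) = ((-2450 - 1674)*(-1/3580))*(1/8628) = -4124*(-1/3580)*(1/8628) = (1031/895)*(1/8628) = 1031/7722060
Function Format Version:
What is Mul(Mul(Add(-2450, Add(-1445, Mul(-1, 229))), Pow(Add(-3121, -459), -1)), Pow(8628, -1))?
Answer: Rational(1031, 7722060) ≈ 0.00013351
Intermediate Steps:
Mul(Mul(Add(-2450, Add(-1445, Mul(-1, 229))), Pow(Add(-3121, -459), -1)), Pow(8628, -1)) = Mul(Mul(Add(-2450, Add(-1445, -229)), Pow(-3580, -1)), Rational(1, 8628)) = Mul(Mul(Add(-2450, -1674), Rational(-1, 3580)), Rational(1, 8628)) = Mul(Mul(-4124, Rational(-1, 3580)), Rational(1, 8628)) = Mul(Rational(1031, 895), Rational(1, 8628)) = Rational(1031, 7722060)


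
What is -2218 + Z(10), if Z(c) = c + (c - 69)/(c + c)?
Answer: -44219/20 ≈ -2210.9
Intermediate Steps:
Z(c) = c + (-69 + c)/(2*c) (Z(c) = c + (-69 + c)/((2*c)) = c + (-69 + c)*(1/(2*c)) = c + (-69 + c)/(2*c))
-2218 + Z(10) = -2218 + (½ + 10 - 69/2/10) = -2218 + (½ + 10 - 69/2*⅒) = -2218 + (½ + 10 - 69/20) = -2218 + 141/20 = -44219/20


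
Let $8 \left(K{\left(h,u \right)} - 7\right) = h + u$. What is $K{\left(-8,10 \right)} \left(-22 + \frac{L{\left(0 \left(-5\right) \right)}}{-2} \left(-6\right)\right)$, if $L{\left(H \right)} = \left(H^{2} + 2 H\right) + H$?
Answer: $- \frac{319}{2} \approx -159.5$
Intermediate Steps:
$K{\left(h,u \right)} = 7 + \frac{h}{8} + \frac{u}{8}$ ($K{\left(h,u \right)} = 7 + \frac{h + u}{8} = 7 + \left(\frac{h}{8} + \frac{u}{8}\right) = 7 + \frac{h}{8} + \frac{u}{8}$)
$L{\left(H \right)} = H^{2} + 3 H$
$K{\left(-8,10 \right)} \left(-22 + \frac{L{\left(0 \left(-5\right) \right)}}{-2} \left(-6\right)\right) = \left(7 + \frac{1}{8} \left(-8\right) + \frac{1}{8} \cdot 10\right) \left(-22 + \frac{0 \left(-5\right) \left(3 + 0 \left(-5\right)\right)}{-2} \left(-6\right)\right) = \left(7 - 1 + \frac{5}{4}\right) \left(-22 + 0 \left(3 + 0\right) \left(- \frac{1}{2}\right) \left(-6\right)\right) = \frac{29 \left(-22 + 0 \cdot 3 \left(- \frac{1}{2}\right) \left(-6\right)\right)}{4} = \frac{29 \left(-22 + 0 \left(- \frac{1}{2}\right) \left(-6\right)\right)}{4} = \frac{29 \left(-22 + 0 \left(-6\right)\right)}{4} = \frac{29 \left(-22 + 0\right)}{4} = \frac{29}{4} \left(-22\right) = - \frac{319}{2}$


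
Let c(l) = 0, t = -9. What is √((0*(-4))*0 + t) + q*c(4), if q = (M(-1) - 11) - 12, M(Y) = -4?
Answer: 3*I ≈ 3.0*I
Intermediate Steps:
q = -27 (q = (-4 - 11) - 12 = -15 - 12 = -27)
√((0*(-4))*0 + t) + q*c(4) = √((0*(-4))*0 - 9) - 27*0 = √(0*0 - 9) + 0 = √(0 - 9) + 0 = √(-9) + 0 = 3*I + 0 = 3*I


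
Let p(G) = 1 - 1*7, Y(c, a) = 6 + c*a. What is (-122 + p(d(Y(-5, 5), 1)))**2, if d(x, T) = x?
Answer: 16384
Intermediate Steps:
Y(c, a) = 6 + a*c
p(G) = -6 (p(G) = 1 - 7 = -6)
(-122 + p(d(Y(-5, 5), 1)))**2 = (-122 - 6)**2 = (-128)**2 = 16384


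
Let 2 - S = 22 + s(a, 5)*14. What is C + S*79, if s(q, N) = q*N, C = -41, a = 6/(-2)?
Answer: 14969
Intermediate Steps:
a = -3 (a = 6*(-½) = -3)
s(q, N) = N*q
S = 190 (S = 2 - (22 + (5*(-3))*14) = 2 - (22 - 15*14) = 2 - (22 - 210) = 2 - 1*(-188) = 2 + 188 = 190)
C + S*79 = -41 + 190*79 = -41 + 15010 = 14969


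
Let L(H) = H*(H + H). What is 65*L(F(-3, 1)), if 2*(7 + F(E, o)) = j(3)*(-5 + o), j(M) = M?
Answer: 21970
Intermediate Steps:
F(E, o) = -29/2 + 3*o/2 (F(E, o) = -7 + (3*(-5 + o))/2 = -7 + (-15 + 3*o)/2 = -7 + (-15/2 + 3*o/2) = -29/2 + 3*o/2)
L(H) = 2*H**2 (L(H) = H*(2*H) = 2*H**2)
65*L(F(-3, 1)) = 65*(2*(-29/2 + (3/2)*1)**2) = 65*(2*(-29/2 + 3/2)**2) = 65*(2*(-13)**2) = 65*(2*169) = 65*338 = 21970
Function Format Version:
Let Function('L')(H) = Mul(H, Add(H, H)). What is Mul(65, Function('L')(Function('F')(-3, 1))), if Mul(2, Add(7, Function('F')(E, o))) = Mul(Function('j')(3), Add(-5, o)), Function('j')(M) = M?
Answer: 21970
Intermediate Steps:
Function('F')(E, o) = Add(Rational(-29, 2), Mul(Rational(3, 2), o)) (Function('F')(E, o) = Add(-7, Mul(Rational(1, 2), Mul(3, Add(-5, o)))) = Add(-7, Mul(Rational(1, 2), Add(-15, Mul(3, o)))) = Add(-7, Add(Rational(-15, 2), Mul(Rational(3, 2), o))) = Add(Rational(-29, 2), Mul(Rational(3, 2), o)))
Function('L')(H) = Mul(2, Pow(H, 2)) (Function('L')(H) = Mul(H, Mul(2, H)) = Mul(2, Pow(H, 2)))
Mul(65, Function('L')(Function('F')(-3, 1))) = Mul(65, Mul(2, Pow(Add(Rational(-29, 2), Mul(Rational(3, 2), 1)), 2))) = Mul(65, Mul(2, Pow(Add(Rational(-29, 2), Rational(3, 2)), 2))) = Mul(65, Mul(2, Pow(-13, 2))) = Mul(65, Mul(2, 169)) = Mul(65, 338) = 21970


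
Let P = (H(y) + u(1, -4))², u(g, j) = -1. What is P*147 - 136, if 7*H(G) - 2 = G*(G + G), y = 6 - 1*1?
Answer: 5939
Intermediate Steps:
y = 5 (y = 6 - 1 = 5)
H(G) = 2/7 + 2*G²/7 (H(G) = 2/7 + (G*(G + G))/7 = 2/7 + (G*(2*G))/7 = 2/7 + (2*G²)/7 = 2/7 + 2*G²/7)
P = 2025/49 (P = ((2/7 + (2/7)*5²) - 1)² = ((2/7 + (2/7)*25) - 1)² = ((2/7 + 50/7) - 1)² = (52/7 - 1)² = (45/7)² = 2025/49 ≈ 41.327)
P*147 - 136 = (2025/49)*147 - 136 = 6075 - 136 = 5939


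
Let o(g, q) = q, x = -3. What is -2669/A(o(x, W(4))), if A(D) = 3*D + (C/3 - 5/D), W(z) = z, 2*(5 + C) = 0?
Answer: -32028/109 ≈ -293.83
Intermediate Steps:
C = -5 (C = -5 + (½)*0 = -5 + 0 = -5)
A(D) = -5/3 - 5/D + 3*D (A(D) = 3*D + (-5/3 - 5/D) = -5/3 - 5/D + 3*D)
-2669/A(o(x, W(4))) = -2669/(-5/3 - 5/4 + 3*4) = -2669/(-5/3 - 5*¼ + 12) = -2669/(-5/3 - 5/4 + 12) = -2669/109/12 = -2669*12/109 = -32028/109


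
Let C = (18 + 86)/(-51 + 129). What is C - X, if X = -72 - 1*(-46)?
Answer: 82/3 ≈ 27.333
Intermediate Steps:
X = -26 (X = -72 + 46 = -26)
C = 4/3 (C = 104/78 = 104*(1/78) = 4/3 ≈ 1.3333)
C - X = 4/3 - 1*(-26) = 4/3 + 26 = 82/3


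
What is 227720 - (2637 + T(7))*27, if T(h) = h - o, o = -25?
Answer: 155657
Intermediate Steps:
T(h) = 25 + h (T(h) = h - 1*(-25) = h + 25 = 25 + h)
227720 - (2637 + T(7))*27 = 227720 - (2637 + (25 + 7))*27 = 227720 - (2637 + 32)*27 = 227720 - 2669*27 = 227720 - 1*72063 = 227720 - 72063 = 155657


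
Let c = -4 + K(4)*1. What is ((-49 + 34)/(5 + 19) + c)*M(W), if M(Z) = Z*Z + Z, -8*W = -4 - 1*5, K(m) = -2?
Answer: -8109/512 ≈ -15.838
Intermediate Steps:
W = 9/8 (W = -(-4 - 1*5)/8 = -(-4 - 5)/8 = -1/8*(-9) = 9/8 ≈ 1.1250)
c = -6 (c = -4 - 2*1 = -4 - 2 = -6)
M(Z) = Z + Z**2 (M(Z) = Z**2 + Z = Z + Z**2)
((-49 + 34)/(5 + 19) + c)*M(W) = ((-49 + 34)/(5 + 19) - 6)*(9*(1 + 9/8)/8) = (-15/24 - 6)*((9/8)*(17/8)) = (-15*1/24 - 6)*(153/64) = (-5/8 - 6)*(153/64) = -53/8*153/64 = -8109/512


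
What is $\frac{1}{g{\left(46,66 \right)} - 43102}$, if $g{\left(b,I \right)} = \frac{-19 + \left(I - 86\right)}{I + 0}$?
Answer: $- \frac{22}{948257} \approx -2.32 \cdot 10^{-5}$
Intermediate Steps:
$g{\left(b,I \right)} = \frac{-105 + I}{I}$ ($g{\left(b,I \right)} = \frac{-19 + \left(-86 + I\right)}{I} = \frac{-105 + I}{I}$)
$\frac{1}{g{\left(46,66 \right)} - 43102} = \frac{1}{\frac{-105 + 66}{66} - 43102} = \frac{1}{\frac{1}{66} \left(-39\right) - 43102} = \frac{1}{- \frac{13}{22} - 43102} = \frac{1}{- \frac{948257}{22}} = - \frac{22}{948257}$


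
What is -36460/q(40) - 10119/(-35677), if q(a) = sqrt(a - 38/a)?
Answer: 10119/35677 - 72920*sqrt(3905)/781 ≈ -5834.3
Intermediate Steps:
-36460/q(40) - 10119/(-35677) = -36460/sqrt(40 - 38/40) - 10119/(-35677) = -36460/sqrt(40 - 38*1/40) - 10119*(-1/35677) = -36460/sqrt(40 - 19/20) + 10119/35677 = -36460*2*sqrt(3905)/781 + 10119/35677 = -72920*sqrt(3905)/781 + 10119/35677 = 10119/35677 - 72920*sqrt(3905)/781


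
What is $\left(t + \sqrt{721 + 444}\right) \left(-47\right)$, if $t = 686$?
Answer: $-32242 - 47 \sqrt{1165} \approx -33846.0$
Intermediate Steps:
$\left(t + \sqrt{721 + 444}\right) \left(-47\right) = \left(686 + \sqrt{721 + 444}\right) \left(-47\right) = \left(686 + \sqrt{1165}\right) \left(-47\right) = -32242 - 47 \sqrt{1165}$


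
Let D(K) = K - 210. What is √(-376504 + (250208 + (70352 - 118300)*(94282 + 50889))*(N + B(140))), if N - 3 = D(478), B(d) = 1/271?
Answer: 4*I*√8658220538649379/271 ≈ 1.3734e+6*I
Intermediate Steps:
D(K) = -210 + K
B(d) = 1/271
N = 271 (N = 3 + (-210 + 478) = 3 + 268 = 271)
√(-376504 + (250208 + (70352 - 118300)*(94282 + 50889))*(N + B(140))) = √(-376504 + (250208 + (70352 - 118300)*(94282 + 50889))*(271 + 1/271)) = √(-376504 + (250208 - 47948*145171)*(73442/271)) = √(-376504 + (250208 - 6960659108)*(73442/271)) = √(-376504 - 6960408900*73442/271) = √(-376504 - 511186350433800/271) = √(-511186452466384/271) = 4*I*√8658220538649379/271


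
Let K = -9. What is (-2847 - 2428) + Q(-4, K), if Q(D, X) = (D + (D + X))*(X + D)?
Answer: -5054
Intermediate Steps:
Q(D, X) = (D + X)*(X + 2*D) (Q(D, X) = (X + 2*D)*(D + X) = (D + X)*(X + 2*D))
(-2847 - 2428) + Q(-4, K) = (-2847 - 2428) + ((-9)² + 2*(-4)² + 3*(-4)*(-9)) = -5275 + (81 + 2*16 + 108) = -5275 + (81 + 32 + 108) = -5275 + 221 = -5054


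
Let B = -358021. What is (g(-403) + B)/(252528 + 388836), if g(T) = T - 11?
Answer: -18865/33756 ≈ -0.55886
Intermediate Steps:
g(T) = -11 + T
(g(-403) + B)/(252528 + 388836) = ((-11 - 403) - 358021)/(252528 + 388836) = (-414 - 358021)/641364 = -358435*1/641364 = -18865/33756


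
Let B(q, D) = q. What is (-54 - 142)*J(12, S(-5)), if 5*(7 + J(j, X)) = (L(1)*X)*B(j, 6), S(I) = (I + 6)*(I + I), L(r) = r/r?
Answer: 6076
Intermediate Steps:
L(r) = 1
S(I) = 2*I*(6 + I) (S(I) = (6 + I)*(2*I) = 2*I*(6 + I))
J(j, X) = -7 + X*j/5 (J(j, X) = -7 + ((1*X)*j)/5 = -7 + (X*j)/5 = -7 + X*j/5)
(-54 - 142)*J(12, S(-5)) = (-54 - 142)*(-7 + (⅕)*(2*(-5)*(6 - 5))*12) = -196*(-7 + (⅕)*(2*(-5)*1)*12) = -196*(-7 + (⅕)*(-10)*12) = -196*(-7 - 24) = -196*(-31) = 6076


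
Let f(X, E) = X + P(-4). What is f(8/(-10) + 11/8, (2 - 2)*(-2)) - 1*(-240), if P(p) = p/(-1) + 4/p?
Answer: 9743/40 ≈ 243.57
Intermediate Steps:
P(p) = -p + 4/p (P(p) = p*(-1) + 4/p = -p + 4/p)
f(X, E) = 3 + X (f(X, E) = X + (-1*(-4) + 4/(-4)) = X + (4 + 4*(-1/4)) = X + (4 - 1) = X + 3 = 3 + X)
f(8/(-10) + 11/8, (2 - 2)*(-2)) - 1*(-240) = (3 + (8/(-10) + 11/8)) - 1*(-240) = (3 + (8*(-1/10) + 11*(1/8))) + 240 = (3 + (-4/5 + 11/8)) + 240 = (3 + 23/40) + 240 = 143/40 + 240 = 9743/40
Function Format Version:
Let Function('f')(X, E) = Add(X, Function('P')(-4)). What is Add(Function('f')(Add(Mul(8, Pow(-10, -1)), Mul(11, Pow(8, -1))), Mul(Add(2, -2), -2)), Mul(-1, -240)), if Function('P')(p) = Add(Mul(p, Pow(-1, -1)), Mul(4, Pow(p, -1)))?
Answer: Rational(9743, 40) ≈ 243.57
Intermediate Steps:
Function('P')(p) = Add(Mul(-1, p), Mul(4, Pow(p, -1))) (Function('P')(p) = Add(Mul(p, -1), Mul(4, Pow(p, -1))) = Add(Mul(-1, p), Mul(4, Pow(p, -1))))
Function('f')(X, E) = Add(3, X) (Function('f')(X, E) = Add(X, Add(Mul(-1, -4), Mul(4, Pow(-4, -1)))) = Add(X, Add(4, Mul(4, Rational(-1, 4)))) = Add(X, Add(4, -1)) = Add(X, 3) = Add(3, X))
Add(Function('f')(Add(Mul(8, Pow(-10, -1)), Mul(11, Pow(8, -1))), Mul(Add(2, -2), -2)), Mul(-1, -240)) = Add(Add(3, Add(Mul(8, Pow(-10, -1)), Mul(11, Pow(8, -1)))), Mul(-1, -240)) = Add(Add(3, Add(Mul(8, Rational(-1, 10)), Mul(11, Rational(1, 8)))), 240) = Add(Add(3, Add(Rational(-4, 5), Rational(11, 8))), 240) = Add(Add(3, Rational(23, 40)), 240) = Add(Rational(143, 40), 240) = Rational(9743, 40)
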